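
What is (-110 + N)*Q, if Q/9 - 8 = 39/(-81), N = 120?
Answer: 2030/3 ≈ 676.67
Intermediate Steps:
Q = 203/3 (Q = 72 + 9*(39/(-81)) = 72 + 9*(39*(-1/81)) = 72 + 9*(-13/27) = 72 - 13/3 = 203/3 ≈ 67.667)
(-110 + N)*Q = (-110 + 120)*(203/3) = 10*(203/3) = 2030/3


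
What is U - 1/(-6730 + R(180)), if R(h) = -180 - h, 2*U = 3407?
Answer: 6038908/3545 ≈ 1703.5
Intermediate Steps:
U = 3407/2 (U = (½)*3407 = 3407/2 ≈ 1703.5)
U - 1/(-6730 + R(180)) = 3407/2 - 1/(-6730 + (-180 - 1*180)) = 3407/2 - 1/(-6730 + (-180 - 180)) = 3407/2 - 1/(-6730 - 360) = 3407/2 - 1/(-7090) = 3407/2 - 1*(-1/7090) = 3407/2 + 1/7090 = 6038908/3545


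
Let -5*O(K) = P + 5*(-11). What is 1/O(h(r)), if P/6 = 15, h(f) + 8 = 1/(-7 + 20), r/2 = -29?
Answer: -⅐ ≈ -0.14286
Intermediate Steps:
r = -58 (r = 2*(-29) = -58)
h(f) = -103/13 (h(f) = -8 + 1/(-7 + 20) = -8 + 1/13 = -103/13)
P = 90 (P = 6*15 = 90)
O(K) = -7 (O(K) = -(90 + 5*(-11))/5 = -(90 - 55)/5 = -⅕*35 = -7)
1/O(h(r)) = 1/(-7) = -⅐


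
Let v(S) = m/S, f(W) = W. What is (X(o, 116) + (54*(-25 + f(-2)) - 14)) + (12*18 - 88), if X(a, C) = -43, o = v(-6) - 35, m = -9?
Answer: -1387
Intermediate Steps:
v(S) = -9/S
o = -67/2 (o = -9/(-6) - 35 = -9*(-⅙) - 35 = 3/2 - 35 = -67/2 ≈ -33.500)
(X(o, 116) + (54*(-25 + f(-2)) - 14)) + (12*18 - 88) = (-43 + (54*(-25 - 2) - 14)) + (12*18 - 88) = (-43 + (54*(-27) - 14)) + (216 - 88) = (-43 + (-1458 - 14)) + 128 = (-43 - 1472) + 128 = -1515 + 128 = -1387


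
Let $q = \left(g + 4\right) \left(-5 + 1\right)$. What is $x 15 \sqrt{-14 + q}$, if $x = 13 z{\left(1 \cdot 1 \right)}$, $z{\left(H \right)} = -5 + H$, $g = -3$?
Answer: $- 2340 i \sqrt{2} \approx - 3309.3 i$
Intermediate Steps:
$q = -4$ ($q = \left(-3 + 4\right) \left(-5 + 1\right) = 1 \left(-4\right) = -4$)
$x = -52$ ($x = 13 \left(-5 + 1 \cdot 1\right) = 13 \left(-5 + 1\right) = 13 \left(-4\right) = -52$)
$x 15 \sqrt{-14 + q} = \left(-52\right) 15 \sqrt{-14 - 4} = - 780 \sqrt{-18} = - 780 \cdot 3 i \sqrt{2} = - 2340 i \sqrt{2}$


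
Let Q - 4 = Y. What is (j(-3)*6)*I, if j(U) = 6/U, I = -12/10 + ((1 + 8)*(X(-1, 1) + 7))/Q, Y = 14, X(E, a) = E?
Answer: -108/5 ≈ -21.600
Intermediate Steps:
Q = 18 (Q = 4 + 14 = 18)
I = 9/5 (I = -12/10 + ((1 + 8)*(-1 + 7))/18 = -12*1/10 + (9*6)*(1/18) = -6/5 + 54*(1/18) = -6/5 + 3 = 9/5 ≈ 1.8000)
(j(-3)*6)*I = ((6/(-3))*6)*(9/5) = ((6*(-1/3))*6)*(9/5) = -2*6*(9/5) = -12*9/5 = -108/5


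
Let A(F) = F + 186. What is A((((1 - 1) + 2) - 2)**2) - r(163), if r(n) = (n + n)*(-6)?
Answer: 2142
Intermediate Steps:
r(n) = -12*n (r(n) = (2*n)*(-6) = -12*n)
A(F) = 186 + F
A((((1 - 1) + 2) - 2)**2) - r(163) = (186 + (((1 - 1) + 2) - 2)**2) - (-12)*163 = (186 + ((0 + 2) - 2)**2) - 1*(-1956) = (186 + (2 - 2)**2) + 1956 = (186 + 0**2) + 1956 = (186 + 0) + 1956 = 186 + 1956 = 2142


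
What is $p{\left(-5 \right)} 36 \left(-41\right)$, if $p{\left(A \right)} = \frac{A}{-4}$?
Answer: $-1845$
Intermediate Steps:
$p{\left(A \right)} = - \frac{A}{4}$ ($p{\left(A \right)} = A \left(- \frac{1}{4}\right) = - \frac{A}{4}$)
$p{\left(-5 \right)} 36 \left(-41\right) = \left(- \frac{1}{4}\right) \left(-5\right) 36 \left(-41\right) = \frac{5}{4} \cdot 36 \left(-41\right) = 45 \left(-41\right) = -1845$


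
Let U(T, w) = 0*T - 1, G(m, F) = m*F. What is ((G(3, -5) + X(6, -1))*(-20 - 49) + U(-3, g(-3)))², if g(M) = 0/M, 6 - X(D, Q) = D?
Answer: 1069156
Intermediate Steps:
X(D, Q) = 6 - D
G(m, F) = F*m
g(M) = 0
U(T, w) = -1 (U(T, w) = 0 - 1 = -1)
((G(3, -5) + X(6, -1))*(-20 - 49) + U(-3, g(-3)))² = ((-5*3 + (6 - 1*6))*(-20 - 49) - 1)² = ((-15 + (6 - 6))*(-69) - 1)² = ((-15 + 0)*(-69) - 1)² = (-15*(-69) - 1)² = (1035 - 1)² = 1034² = 1069156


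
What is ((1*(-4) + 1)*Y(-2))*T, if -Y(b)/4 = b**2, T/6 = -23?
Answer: -6624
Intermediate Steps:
T = -138 (T = 6*(-23) = -138)
Y(b) = -4*b**2
((1*(-4) + 1)*Y(-2))*T = ((1*(-4) + 1)*(-4*(-2)**2))*(-138) = ((-4 + 1)*(-4*4))*(-138) = -3*(-16)*(-138) = 48*(-138) = -6624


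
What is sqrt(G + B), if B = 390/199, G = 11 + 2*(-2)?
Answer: sqrt(354817)/199 ≈ 2.9933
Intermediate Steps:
G = 7 (G = 11 - 4 = 7)
B = 390/199 (B = 390*(1/199) = 390/199 ≈ 1.9598)
sqrt(G + B) = sqrt(7 + 390/199) = sqrt(1783/199) = sqrt(354817)/199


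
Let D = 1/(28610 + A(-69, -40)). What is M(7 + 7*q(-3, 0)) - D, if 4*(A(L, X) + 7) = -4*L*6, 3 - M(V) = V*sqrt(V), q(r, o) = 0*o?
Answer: 87050/29017 - 7*sqrt(7) ≈ -15.520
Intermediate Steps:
q(r, o) = 0
M(V) = 3 - V**(3/2) (M(V) = 3 - V*sqrt(V) = 3 - V**(3/2))
A(L, X) = -7 - 6*L (A(L, X) = -7 + (-4*L*6)/4 = -7 + (-24*L)/4 = -7 - 6*L)
D = 1/29017 (D = 1/(28610 + (-7 - 6*(-69))) = 1/(28610 + (-7 + 414)) = 1/(28610 + 407) = 1/29017 ≈ 3.4463e-5)
M(7 + 7*q(-3, 0)) - D = (3 - (7 + 7*0)**(3/2)) - 1*1/29017 = (3 - (7 + 0)**(3/2)) - 1/29017 = (3 - 7**(3/2)) - 1/29017 = (3 - 7*sqrt(7)) - 1/29017 = 87050/29017 - 7*sqrt(7)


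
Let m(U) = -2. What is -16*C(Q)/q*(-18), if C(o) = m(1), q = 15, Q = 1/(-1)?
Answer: -192/5 ≈ -38.400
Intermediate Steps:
Q = -1
C(o) = -2
-16*C(Q)/q*(-18) = -(-32)/15*(-18) = -16*(-2/15)*(-18) = (32/15)*(-18) = -192/5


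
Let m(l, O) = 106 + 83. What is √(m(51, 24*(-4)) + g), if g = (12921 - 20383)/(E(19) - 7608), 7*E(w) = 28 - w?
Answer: √538642232499/53247 ≈ 13.783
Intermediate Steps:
m(l, O) = 189
E(w) = 4 - w/7 (E(w) = (28 - w)/7 = 4 - w/7)
g = 52234/53247 (g = (12921 - 20383)/((4 - ⅐*19) - 7608) = -7462/((4 - 19/7) - 7608) = -7462/(9/7 - 7608) = -7462/(-53247/7) = -7462*(-7/53247) = 52234/53247 ≈ 0.98098)
√(m(51, 24*(-4)) + g) = √(189 + 52234/53247) = √(10115917/53247) = √538642232499/53247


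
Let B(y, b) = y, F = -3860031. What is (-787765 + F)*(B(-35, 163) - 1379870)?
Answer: 6413516939380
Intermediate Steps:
(-787765 + F)*(B(-35, 163) - 1379870) = (-787765 - 3860031)*(-35 - 1379870) = -4647796*(-1379905) = 6413516939380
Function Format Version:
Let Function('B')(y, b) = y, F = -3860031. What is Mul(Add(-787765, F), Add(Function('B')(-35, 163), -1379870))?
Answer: 6413516939380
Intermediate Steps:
Mul(Add(-787765, F), Add(Function('B')(-35, 163), -1379870)) = Mul(Add(-787765, -3860031), Add(-35, -1379870)) = Mul(-4647796, -1379905) = 6413516939380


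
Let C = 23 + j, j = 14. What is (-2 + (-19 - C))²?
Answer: 3364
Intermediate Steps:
C = 37 (C = 23 + 14 = 37)
(-2 + (-19 - C))² = (-2 + (-19 - 1*37))² = (-2 + (-19 - 37))² = (-2 - 56)² = (-58)² = 3364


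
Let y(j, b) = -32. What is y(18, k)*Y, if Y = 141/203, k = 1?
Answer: -4512/203 ≈ -22.227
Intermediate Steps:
Y = 141/203 (Y = 141*(1/203) = 141/203 ≈ 0.69458)
y(18, k)*Y = -32*141/203 = -4512/203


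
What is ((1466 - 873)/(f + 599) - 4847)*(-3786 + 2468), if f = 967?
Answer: 5001684131/783 ≈ 6.3878e+6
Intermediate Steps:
((1466 - 873)/(f + 599) - 4847)*(-3786 + 2468) = ((1466 - 873)/(967 + 599) - 4847)*(-3786 + 2468) = (593/1566 - 4847)*(-1318) = -7589809/1566*(-1318) = 5001684131/783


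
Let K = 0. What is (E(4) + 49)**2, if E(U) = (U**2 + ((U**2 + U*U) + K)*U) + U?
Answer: 38809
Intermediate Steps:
E(U) = U + U**2 + 2*U**3 (E(U) = (U**2 + ((U**2 + U*U) + 0)*U) + U = (U**2 + ((U**2 + U**2) + 0)*U) + U = (U**2 + (2*U**2 + 0)*U) + U = (U**2 + (2*U**2)*U) + U = (U**2 + 2*U**3) + U = U + U**2 + 2*U**3)
(E(4) + 49)**2 = (4*(1 + 4 + 2*4**2) + 49)**2 = (4*(1 + 4 + 2*16) + 49)**2 = (4*(1 + 4 + 32) + 49)**2 = (4*37 + 49)**2 = (148 + 49)**2 = 197**2 = 38809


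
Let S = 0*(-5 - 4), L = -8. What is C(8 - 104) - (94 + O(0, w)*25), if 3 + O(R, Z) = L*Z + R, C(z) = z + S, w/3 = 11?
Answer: 6485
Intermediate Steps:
w = 33 (w = 3*11 = 33)
S = 0 (S = 0*(-9) = 0)
C(z) = z (C(z) = z + 0 = z)
O(R, Z) = -3 + R - 8*Z (O(R, Z) = -3 + (-8*Z + R) = -3 + (R - 8*Z) = -3 + R - 8*Z)
C(8 - 104) - (94 + O(0, w)*25) = (8 - 104) - (94 + (-3 + 0 - 8*33)*25) = -96 - (94 + (-3 + 0 - 264)*25) = -96 - (94 - 267*25) = -96 - (94 - 6675) = -96 - 1*(-6581) = -96 + 6581 = 6485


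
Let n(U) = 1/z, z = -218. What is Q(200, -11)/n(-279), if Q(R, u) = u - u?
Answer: 0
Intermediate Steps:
Q(R, u) = 0
n(U) = -1/218 (n(U) = 1/(-218) = -1/218)
Q(200, -11)/n(-279) = 0/(-1/218) = 0*(-218) = 0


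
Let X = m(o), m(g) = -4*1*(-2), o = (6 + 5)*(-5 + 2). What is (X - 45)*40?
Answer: -1480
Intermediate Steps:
o = -33 (o = 11*(-3) = -33)
m(g) = 8 (m(g) = -4*(-2) = 8)
X = 8
(X - 45)*40 = (8 - 45)*40 = -37*40 = -1480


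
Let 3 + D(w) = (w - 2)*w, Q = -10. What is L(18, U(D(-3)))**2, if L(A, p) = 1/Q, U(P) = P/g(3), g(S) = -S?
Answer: 1/100 ≈ 0.010000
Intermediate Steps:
D(w) = -3 + w*(-2 + w) (D(w) = -3 + (w - 2)*w = -3 + (-2 + w)*w = -3 + w*(-2 + w))
U(P) = -P/3 (U(P) = P/((-1*3)) = P/(-3) = P*(-1/3) = -P/3)
L(A, p) = -1/10 (L(A, p) = 1/(-10) = -1/10)
L(18, U(D(-3)))**2 = (-1/10)**2 = 1/100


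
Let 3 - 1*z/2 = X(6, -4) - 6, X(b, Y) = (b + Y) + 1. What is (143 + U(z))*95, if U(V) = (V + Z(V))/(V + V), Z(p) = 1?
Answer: 327275/24 ≈ 13636.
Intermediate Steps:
X(b, Y) = 1 + Y + b (X(b, Y) = (Y + b) + 1 = 1 + Y + b)
z = 12 (z = 6 - 2*((1 - 4 + 6) - 6) = 6 - 2*(3 - 6) = 6 - 2*(-3) = 6 + 6 = 12)
U(V) = (1 + V)/(2*V) (U(V) = (V + 1)/(V + V) = (1 + V)/((2*V)) = (1 + V)*(1/(2*V)) = (1 + V)/(2*V))
(143 + U(z))*95 = (143 + (1/2)*(1 + 12)/12)*95 = (143 + (1/2)*(1/12)*13)*95 = (143 + 13/24)*95 = (3445/24)*95 = 327275/24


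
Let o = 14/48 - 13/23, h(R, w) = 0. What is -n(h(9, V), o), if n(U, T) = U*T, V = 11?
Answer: 0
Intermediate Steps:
o = -151/552 (o = 14*(1/48) - 13*1/23 = 7/24 - 13/23 = -151/552 ≈ -0.27355)
n(U, T) = T*U
-n(h(9, V), o) = -(-151)*0/552 = -1*0 = 0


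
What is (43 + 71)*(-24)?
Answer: -2736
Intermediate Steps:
(43 + 71)*(-24) = 114*(-24) = -2736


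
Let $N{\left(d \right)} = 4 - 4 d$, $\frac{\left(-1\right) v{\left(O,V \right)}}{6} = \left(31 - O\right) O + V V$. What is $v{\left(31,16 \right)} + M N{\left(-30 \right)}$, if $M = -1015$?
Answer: $-127396$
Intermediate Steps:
$v{\left(O,V \right)} = - 6 V^{2} - 6 O \left(31 - O\right)$ ($v{\left(O,V \right)} = - 6 \left(\left(31 - O\right) O + V V\right) = - 6 \left(O \left(31 - O\right) + V^{2}\right) = - 6 \left(V^{2} + O \left(31 - O\right)\right) = - 6 V^{2} - 6 O \left(31 - O\right)$)
$v{\left(31,16 \right)} + M N{\left(-30 \right)} = \left(\left(-186\right) 31 - 6 \cdot 16^{2} + 6 \cdot 31^{2}\right) - 1015 \left(4 - -120\right) = \left(-5766 - 1536 + 6 \cdot 961\right) - 1015 \left(4 + 120\right) = \left(-5766 - 1536 + 5766\right) - 125860 = -1536 - 125860 = -127396$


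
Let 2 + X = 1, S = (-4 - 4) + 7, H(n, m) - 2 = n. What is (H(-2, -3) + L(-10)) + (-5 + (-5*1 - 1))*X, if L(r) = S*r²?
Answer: -89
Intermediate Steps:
H(n, m) = 2 + n
S = -1 (S = -8 + 7 = -1)
X = -1 (X = -2 + 1 = -1)
L(r) = -r²
(H(-2, -3) + L(-10)) + (-5 + (-5*1 - 1))*X = ((2 - 2) - 1*(-10)²) + (-5 + (-5*1 - 1))*(-1) = (0 - 1*100) + (-5 + (-5 - 1))*(-1) = (0 - 100) + (-5 - 6)*(-1) = -100 - 11*(-1) = -100 + 11 = -89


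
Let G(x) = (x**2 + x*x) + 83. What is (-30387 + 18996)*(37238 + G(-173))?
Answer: -1106965989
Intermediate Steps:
G(x) = 83 + 2*x**2 (G(x) = (x**2 + x**2) + 83 = 2*x**2 + 83 = 83 + 2*x**2)
(-30387 + 18996)*(37238 + G(-173)) = (-30387 + 18996)*(37238 + (83 + 2*(-173)**2)) = -11391*(37238 + (83 + 2*29929)) = -11391*(37238 + (83 + 59858)) = -11391*(37238 + 59941) = -11391*97179 = -1106965989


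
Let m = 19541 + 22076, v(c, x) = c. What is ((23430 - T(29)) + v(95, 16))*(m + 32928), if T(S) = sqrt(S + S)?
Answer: 1753671125 - 74545*sqrt(58) ≈ 1.7531e+9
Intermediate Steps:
T(S) = sqrt(2)*sqrt(S) (T(S) = sqrt(2*S) = sqrt(2)*sqrt(S))
m = 41617
((23430 - T(29)) + v(95, 16))*(m + 32928) = ((23430 - sqrt(2)*sqrt(29)) + 95)*(41617 + 32928) = ((23430 - sqrt(58)) + 95)*74545 = (23525 - sqrt(58))*74545 = 1753671125 - 74545*sqrt(58)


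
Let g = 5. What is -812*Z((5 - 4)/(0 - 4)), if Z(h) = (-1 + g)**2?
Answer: -12992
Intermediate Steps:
Z(h) = 16 (Z(h) = (-1 + 5)**2 = 4**2 = 16)
-812*Z((5 - 4)/(0 - 4)) = -812*16 = -12992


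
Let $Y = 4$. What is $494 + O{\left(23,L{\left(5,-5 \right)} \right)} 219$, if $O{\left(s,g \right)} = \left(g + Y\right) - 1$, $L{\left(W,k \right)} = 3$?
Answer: $1808$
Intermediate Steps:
$O{\left(s,g \right)} = 3 + g$ ($O{\left(s,g \right)} = \left(g + 4\right) - 1 = \left(4 + g\right) - 1 = 3 + g$)
$494 + O{\left(23,L{\left(5,-5 \right)} \right)} 219 = 494 + \left(3 + 3\right) 219 = 494 + 6 \cdot 219 = 494 + 1314 = 1808$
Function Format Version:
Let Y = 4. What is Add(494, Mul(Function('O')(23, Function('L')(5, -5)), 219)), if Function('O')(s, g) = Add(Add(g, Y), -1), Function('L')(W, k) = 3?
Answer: 1808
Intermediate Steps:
Function('O')(s, g) = Add(3, g) (Function('O')(s, g) = Add(Add(g, 4), -1) = Add(Add(4, g), -1) = Add(3, g))
Add(494, Mul(Function('O')(23, Function('L')(5, -5)), 219)) = Add(494, Mul(Add(3, 3), 219)) = Add(494, Mul(6, 219)) = Add(494, 1314) = 1808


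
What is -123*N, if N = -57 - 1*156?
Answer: 26199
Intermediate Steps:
N = -213 (N = -57 - 156 = -213)
-123*N = -123*(-213) = 26199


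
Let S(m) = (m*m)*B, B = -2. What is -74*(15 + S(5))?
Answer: 2590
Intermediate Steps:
S(m) = -2*m**2 (S(m) = (m*m)*(-2) = m**2*(-2) = -2*m**2)
-74*(15 + S(5)) = -74*(15 - 2*5**2) = -74*(15 - 2*25) = -74*(15 - 50) = -74*(-35) = 2590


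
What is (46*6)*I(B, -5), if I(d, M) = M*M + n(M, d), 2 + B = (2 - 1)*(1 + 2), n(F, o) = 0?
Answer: 6900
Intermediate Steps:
B = 1 (B = -2 + (2 - 1)*(1 + 2) = -2 + 1*3 = -2 + 3 = 1)
I(d, M) = M² (I(d, M) = M*M + 0 = M² + 0 = M²)
(46*6)*I(B, -5) = (46*6)*(-5)² = 276*25 = 6900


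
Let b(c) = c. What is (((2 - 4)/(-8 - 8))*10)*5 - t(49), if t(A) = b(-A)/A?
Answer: 29/4 ≈ 7.2500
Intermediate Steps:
t(A) = -1 (t(A) = (-A)/A = -1)
(((2 - 4)/(-8 - 8))*10)*5 - t(49) = (((2 - 4)/(-8 - 8))*10)*5 - 1*(-1) = (-2/(-16)*10)*5 + 1 = (-2*(-1/16)*10)*5 + 1 = ((⅛)*10)*5 + 1 = (5/4)*5 + 1 = 25/4 + 1 = 29/4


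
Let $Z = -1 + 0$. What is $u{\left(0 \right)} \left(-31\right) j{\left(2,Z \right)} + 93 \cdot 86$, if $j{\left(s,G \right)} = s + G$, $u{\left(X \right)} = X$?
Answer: $7998$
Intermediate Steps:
$Z = -1$
$j{\left(s,G \right)} = G + s$
$u{\left(0 \right)} \left(-31\right) j{\left(2,Z \right)} + 93 \cdot 86 = 0 \left(-31\right) \left(-1 + 2\right) + 93 \cdot 86 = 0 \cdot 1 + 7998 = 0 + 7998 = 7998$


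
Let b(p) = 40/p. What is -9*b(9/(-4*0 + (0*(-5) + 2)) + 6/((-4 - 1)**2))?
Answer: -6000/79 ≈ -75.949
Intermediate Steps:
-9*b(9/(-4*0 + (0*(-5) + 2)) + 6/((-4 - 1)**2)) = -360/(9/(-4*0 + (0*(-5) + 2)) + 6/((-4 - 1)**2)) = -360/(9/(0 + (0 + 2)) + 6/((-5)**2)) = -360/(9/(0 + 2) + 6/25) = -360/(9/2 + 6*(1/25)) = -360/(9*(1/2) + 6/25) = -360/(9/2 + 6/25) = -360/237/50 = -360*50/237 = -9*2000/237 = -6000/79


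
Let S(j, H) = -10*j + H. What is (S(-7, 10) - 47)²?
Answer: 1089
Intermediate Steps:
S(j, H) = H - 10*j
(S(-7, 10) - 47)² = ((10 - 10*(-7)) - 47)² = ((10 + 70) - 47)² = (80 - 47)² = 33² = 1089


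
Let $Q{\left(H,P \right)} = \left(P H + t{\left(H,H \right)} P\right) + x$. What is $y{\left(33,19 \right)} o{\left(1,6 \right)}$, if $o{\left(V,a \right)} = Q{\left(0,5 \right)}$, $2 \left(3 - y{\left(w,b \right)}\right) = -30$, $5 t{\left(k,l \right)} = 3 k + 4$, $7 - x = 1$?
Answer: $180$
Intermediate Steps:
$x = 6$ ($x = 7 - 1 = 6$)
$t{\left(k,l \right)} = \frac{4}{5} + \frac{3 k}{5}$ ($t{\left(k,l \right)} = \frac{3 k + 4}{5} = \frac{4 + 3 k}{5} = \frac{4}{5} + \frac{3 k}{5}$)
$y{\left(w,b \right)} = 18$ ($y{\left(w,b \right)} = 3 - -15 = 3 + 15 = 18$)
$Q{\left(H,P \right)} = 6 + H P + P \left(\frac{4}{5} + \frac{3 H}{5}\right)$ ($Q{\left(H,P \right)} = \left(P H + \left(\frac{4}{5} + \frac{3 H}{5}\right) P\right) + 6 = \left(H P + P \left(\frac{4}{5} + \frac{3 H}{5}\right)\right) + 6 = 6 + H P + P \left(\frac{4}{5} + \frac{3 H}{5}\right)$)
$o{\left(V,a \right)} = 10$ ($o{\left(V,a \right)} = 6 + \frac{4}{5} \cdot 5 + \frac{8}{5} \cdot 0 \cdot 5 = 6 + 4 + 0 = 10$)
$y{\left(33,19 \right)} o{\left(1,6 \right)} = 18 \cdot 10 = 180$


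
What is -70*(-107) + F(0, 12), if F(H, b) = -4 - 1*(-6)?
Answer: 7492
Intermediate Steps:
F(H, b) = 2 (F(H, b) = -4 + 6 = 2)
-70*(-107) + F(0, 12) = -70*(-107) + 2 = 7490 + 2 = 7492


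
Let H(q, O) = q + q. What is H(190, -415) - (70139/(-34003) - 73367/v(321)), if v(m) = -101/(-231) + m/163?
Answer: 95110059352259/3081147842 ≈ 30868.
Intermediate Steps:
H(q, O) = 2*q
v(m) = 101/231 + m/163 (v(m) = -101*(-1/231) + m*(1/163) = 101/231 + m/163)
H(190, -415) - (70139/(-34003) - 73367/v(321)) = 2*190 - (70139/(-34003) - 73367/(101/231 + (1/163)*321)) = 380 - (70139*(-1/34003) - 73367/(101/231 + 321/163)) = 380 - (-70139/34003 - 73367/90614/37653) = 380 - (-70139/34003 - 73367*37653/90614) = 380 - (-70139/34003 - 2762487651/90614) = 380 - 1*(-93939223172299/3081147842) = 380 + 93939223172299/3081147842 = 95110059352259/3081147842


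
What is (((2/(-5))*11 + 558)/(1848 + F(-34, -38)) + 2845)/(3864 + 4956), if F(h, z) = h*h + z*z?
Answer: 1318241/4086600 ≈ 0.32258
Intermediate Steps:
F(h, z) = h² + z²
(((2/(-5))*11 + 558)/(1848 + F(-34, -38)) + 2845)/(3864 + 4956) = (((2/(-5))*11 + 558)/(1848 + ((-34)² + (-38)²)) + 2845)/(3864 + 4956) = ((-⅕*2*11 + 558)/(1848 + (1156 + 1444)) + 2845)/8820 = ((-⅖*11 + 558)/(1848 + 2600) + 2845)*(1/8820) = ((-22/5 + 558)/4448 + 2845)*(1/8820) = ((2768/5)*(1/4448) + 2845)*(1/8820) = (173/1390 + 2845)*(1/8820) = (3954723/1390)*(1/8820) = 1318241/4086600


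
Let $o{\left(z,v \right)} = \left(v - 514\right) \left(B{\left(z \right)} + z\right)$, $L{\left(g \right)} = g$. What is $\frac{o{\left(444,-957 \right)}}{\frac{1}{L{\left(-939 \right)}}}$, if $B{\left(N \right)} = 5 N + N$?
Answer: $4292984052$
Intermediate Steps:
$B{\left(N \right)} = 6 N$
$o{\left(z,v \right)} = 7 z \left(-514 + v\right)$ ($o{\left(z,v \right)} = \left(v - 514\right) \left(6 z + z\right) = \left(-514 + v\right) 7 z = 7 z \left(-514 + v\right)$)
$\frac{o{\left(444,-957 \right)}}{\frac{1}{L{\left(-939 \right)}}} = \frac{7 \cdot 444 \left(-514 - 957\right)}{\frac{1}{-939}} = \frac{7 \cdot 444 \left(-1471\right)}{- \frac{1}{939}} = \left(-4571868\right) \left(-939\right) = 4292984052$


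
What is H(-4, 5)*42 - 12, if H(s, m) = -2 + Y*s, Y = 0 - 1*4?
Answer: 576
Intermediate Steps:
Y = -4 (Y = 0 - 4 = -4)
H(s, m) = -2 - 4*s
H(-4, 5)*42 - 12 = (-2 - 4*(-4))*42 - 12 = (-2 + 16)*42 - 12 = 14*42 - 12 = 588 - 12 = 576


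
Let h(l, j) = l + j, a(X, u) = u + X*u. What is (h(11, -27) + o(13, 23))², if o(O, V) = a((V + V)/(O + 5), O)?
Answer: 73984/81 ≈ 913.38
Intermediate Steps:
o(O, V) = O*(1 + 2*V/(5 + O)) (o(O, V) = O*(1 + (V + V)/(O + 5)) = O*(1 + (2*V)/(5 + O)) = O*(1 + 2*V/(5 + O)))
h(l, j) = j + l
(h(11, -27) + o(13, 23))² = ((-27 + 11) + 13*(5 + 13 + 2*23)/(5 + 13))² = (-16 + 13*(5 + 13 + 46)/18)² = (-16 + 13*(1/18)*64)² = (-16 + 416/9)² = (272/9)² = 73984/81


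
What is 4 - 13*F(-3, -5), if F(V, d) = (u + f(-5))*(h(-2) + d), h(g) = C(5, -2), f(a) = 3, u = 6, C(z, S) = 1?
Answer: 472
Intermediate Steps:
h(g) = 1
F(V, d) = 9 + 9*d (F(V, d) = (6 + 3)*(1 + d) = 9*(1 + d) = 9 + 9*d)
4 - 13*F(-3, -5) = 4 - 13*(9 + 9*(-5)) = 4 - 13*(9 - 45) = 4 - 13*(-36) = 4 + 468 = 472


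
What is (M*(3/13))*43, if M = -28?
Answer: -3612/13 ≈ -277.85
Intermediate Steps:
(M*(3/13))*43 = -84/13*43 = -3612/13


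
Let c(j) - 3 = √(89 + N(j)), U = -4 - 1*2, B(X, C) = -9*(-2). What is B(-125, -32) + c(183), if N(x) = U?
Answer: 21 + √83 ≈ 30.110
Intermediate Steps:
B(X, C) = 18
U = -6 (U = -4 - 2 = -6)
N(x) = -6
c(j) = 3 + √83 (c(j) = 3 + √(89 - 6) = 3 + √83)
B(-125, -32) + c(183) = 18 + (3 + √83) = 21 + √83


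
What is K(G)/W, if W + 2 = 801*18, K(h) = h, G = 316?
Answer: 79/3604 ≈ 0.021920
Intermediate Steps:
W = 14416 (W = -2 + 801*18 = -2 + 14418 = 14416)
K(G)/W = 316/14416 = 316*(1/14416) = 79/3604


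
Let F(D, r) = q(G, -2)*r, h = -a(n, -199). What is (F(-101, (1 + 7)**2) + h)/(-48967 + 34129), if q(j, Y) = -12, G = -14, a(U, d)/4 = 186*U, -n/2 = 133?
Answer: -32856/2473 ≈ -13.286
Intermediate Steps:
n = -266 (n = -2*133 = -266)
a(U, d) = 744*U (a(U, d) = 4*(186*U) = 744*U)
h = 197904 (h = -744*(-266) = -1*(-197904) = 197904)
F(D, r) = -12*r
(F(-101, (1 + 7)**2) + h)/(-48967 + 34129) = (-12*(1 + 7)**2 + 197904)/(-48967 + 34129) = (-12*8**2 + 197904)/(-14838) = (-12*64 + 197904)*(-1/14838) = (-768 + 197904)*(-1/14838) = 197136*(-1/14838) = -32856/2473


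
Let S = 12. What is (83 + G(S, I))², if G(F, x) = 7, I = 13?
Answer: 8100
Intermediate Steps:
(83 + G(S, I))² = (83 + 7)² = 90² = 8100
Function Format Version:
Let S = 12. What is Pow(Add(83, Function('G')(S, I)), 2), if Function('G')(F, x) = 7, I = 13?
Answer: 8100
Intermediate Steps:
Pow(Add(83, Function('G')(S, I)), 2) = Pow(Add(83, 7), 2) = Pow(90, 2) = 8100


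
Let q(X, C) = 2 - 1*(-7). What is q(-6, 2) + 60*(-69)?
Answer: -4131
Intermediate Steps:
q(X, C) = 9 (q(X, C) = 2 + 7 = 9)
q(-6, 2) + 60*(-69) = 9 + 60*(-69) = 9 - 4140 = -4131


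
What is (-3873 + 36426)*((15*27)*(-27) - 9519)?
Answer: -665839062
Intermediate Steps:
(-3873 + 36426)*((15*27)*(-27) - 9519) = 32553*(405*(-27) - 9519) = 32553*(-10935 - 9519) = 32553*(-20454) = -665839062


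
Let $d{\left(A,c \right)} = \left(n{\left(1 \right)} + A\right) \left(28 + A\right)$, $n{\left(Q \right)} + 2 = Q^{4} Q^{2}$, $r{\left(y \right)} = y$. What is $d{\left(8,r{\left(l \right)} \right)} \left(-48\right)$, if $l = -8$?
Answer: $-12096$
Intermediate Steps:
$n{\left(Q \right)} = -2 + Q^{6}$ ($n{\left(Q \right)} = -2 + Q^{4} Q^{2} = -2 + Q^{6}$)
$d{\left(A,c \right)} = \left(-1 + A\right) \left(28 + A\right)$ ($d{\left(A,c \right)} = \left(\left(-2 + 1^{6}\right) + A\right) \left(28 + A\right) = \left(\left(-2 + 1\right) + A\right) \left(28 + A\right) = \left(-1 + A\right) \left(28 + A\right)$)
$d{\left(8,r{\left(l \right)} \right)} \left(-48\right) = \left(-28 + 8^{2} + 27 \cdot 8\right) \left(-48\right) = \left(-28 + 64 + 216\right) \left(-48\right) = 252 \left(-48\right) = -12096$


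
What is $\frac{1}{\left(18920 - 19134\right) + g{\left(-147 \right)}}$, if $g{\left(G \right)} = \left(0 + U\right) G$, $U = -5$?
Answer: $\frac{1}{521} \approx 0.0019194$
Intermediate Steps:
$g{\left(G \right)} = - 5 G$ ($g{\left(G \right)} = \left(0 - 5\right) G = - 5 G$)
$\frac{1}{\left(18920 - 19134\right) + g{\left(-147 \right)}} = \frac{1}{\left(18920 - 19134\right) - -735} = \frac{1}{-214 + 735} = \frac{1}{521}$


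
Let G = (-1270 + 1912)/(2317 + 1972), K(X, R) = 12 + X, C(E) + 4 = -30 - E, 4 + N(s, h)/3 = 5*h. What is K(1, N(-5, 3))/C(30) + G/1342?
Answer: -37392403/184186816 ≈ -0.20301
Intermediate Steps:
N(s, h) = -12 + 15*h (N(s, h) = -12 + 3*(5*h) = -12 + 15*h)
C(E) = -34 - E (C(E) = -4 + (-30 - E) = -34 - E)
G = 642/4289 ≈ 0.14969
K(1, N(-5, 3))/C(30) + G/1342 = (12 + 1)/(-34 - 1*30) + (642/4289)/1342 = 13/(-34 - 30) + (642/4289)*(1/1342) = 13/(-64) + 321/2877919 = 13*(-1/64) + 321/2877919 = -13/64 + 321/2877919 = -37392403/184186816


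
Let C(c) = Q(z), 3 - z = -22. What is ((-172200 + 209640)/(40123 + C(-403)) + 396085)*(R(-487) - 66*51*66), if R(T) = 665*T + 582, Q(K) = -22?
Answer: -2887763300084575/13367 ≈ -2.1604e+11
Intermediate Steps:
z = 25 (z = 3 - 1*(-22) = 3 + 22 = 25)
C(c) = -22
R(T) = 582 + 665*T
((-172200 + 209640)/(40123 + C(-403)) + 396085)*(R(-487) - 66*51*66) = ((-172200 + 209640)/(40123 - 22) + 396085)*((582 + 665*(-487)) - 66*51*66) = (37440/40101 + 396085)*((582 - 323855) - 3366*66) = (37440*(1/40101) + 396085)*(-323273 - 222156) = (12480/13367 + 396085)*(-545429) = (5294480675/13367)*(-545429) = -2887763300084575/13367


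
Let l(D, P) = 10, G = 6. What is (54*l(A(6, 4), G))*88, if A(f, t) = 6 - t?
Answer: 47520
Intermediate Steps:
(54*l(A(6, 4), G))*88 = (54*10)*88 = 540*88 = 47520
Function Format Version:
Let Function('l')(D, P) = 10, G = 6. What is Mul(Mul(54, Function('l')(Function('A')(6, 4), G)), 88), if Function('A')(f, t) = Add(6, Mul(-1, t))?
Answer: 47520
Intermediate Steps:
Mul(Mul(54, Function('l')(Function('A')(6, 4), G)), 88) = Mul(Mul(54, 10), 88) = Mul(540, 88) = 47520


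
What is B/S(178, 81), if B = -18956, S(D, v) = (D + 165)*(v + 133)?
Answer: -1354/5243 ≈ -0.25825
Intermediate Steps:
S(D, v) = (133 + v)*(165 + D) (S(D, v) = (165 + D)*(133 + v) = (133 + v)*(165 + D))
B/S(178, 81) = -18956/(21945 + 133*178 + 165*81 + 178*81) = -18956/(21945 + 23674 + 13365 + 14418) = -18956/73402 = -18956*1/73402 = -1354/5243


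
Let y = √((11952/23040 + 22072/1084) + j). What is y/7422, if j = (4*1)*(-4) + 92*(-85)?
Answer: I*√918320320770/80454480 ≈ 0.011911*I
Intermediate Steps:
j = -7836 (j = 4*(-4) - 7820 = -16 - 7820 = -7836)
y = I*√918320320770/10840 (y = √((11952/23040 + 22072/1084) - 7836) = √((11952*(1/23040) + 22072*(1/1084)) - 7836) = √((83/160 + 5518/271) - 7836) = √(905373/43360 - 7836) = √(-338863587/43360) = I*√918320320770/10840 ≈ 88.403*I)
y/7422 = (I*√918320320770/10840)/7422 = (I*√918320320770/10840)*(1/7422) = I*√918320320770/80454480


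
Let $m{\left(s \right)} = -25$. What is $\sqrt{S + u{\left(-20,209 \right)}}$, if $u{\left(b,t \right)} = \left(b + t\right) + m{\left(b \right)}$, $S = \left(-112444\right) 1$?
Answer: $2 i \sqrt{28070} \approx 335.08 i$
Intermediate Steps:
$S = -112444$
$u{\left(b,t \right)} = -25 + b + t$ ($u{\left(b,t \right)} = \left(b + t\right) - 25 = -25 + b + t$)
$\sqrt{S + u{\left(-20,209 \right)}} = \sqrt{-112444 - -164} = \sqrt{-112444 + 164} = \sqrt{-112280} = 2 i \sqrt{28070}$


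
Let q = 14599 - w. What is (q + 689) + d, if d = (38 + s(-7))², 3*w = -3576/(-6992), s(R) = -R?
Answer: 15131413/874 ≈ 17313.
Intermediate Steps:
w = 149/874 (w = (-3576/(-6992))/3 = (-3576*(-1/6992))/3 = (⅓)*(447/874) = 149/874 ≈ 0.17048)
q = 12759377/874 (q = 14599 - 1*149/874 = 14599 - 149/874 = 12759377/874 ≈ 14599.)
d = 2025 (d = (38 - 1*(-7))² = (38 + 7)² = 45² = 2025)
(q + 689) + d = (12759377/874 + 689) + 2025 = 13361563/874 + 2025 = 15131413/874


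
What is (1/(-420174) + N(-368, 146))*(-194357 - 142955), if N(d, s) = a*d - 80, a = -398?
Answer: -10373482565454640/210087 ≈ -4.9377e+10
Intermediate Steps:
N(d, s) = -80 - 398*d (N(d, s) = -398*d - 80 = -80 - 398*d)
(1/(-420174) + N(-368, 146))*(-194357 - 142955) = (1/(-420174) + (-80 - 398*(-368)))*(-194357 - 142955) = (-1/420174 + (-80 + 146464))*(-337312) = (-1/420174 + 146384)*(-337312) = (61506750815/420174)*(-337312) = -10373482565454640/210087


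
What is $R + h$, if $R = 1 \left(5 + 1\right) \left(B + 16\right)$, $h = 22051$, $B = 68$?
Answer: $22555$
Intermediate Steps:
$R = 504$ ($R = 1 \left(5 + 1\right) \left(68 + 16\right) = 1 \cdot 6 \cdot 84 = 6 \cdot 84 = 504$)
$R + h = 504 + 22051 = 22555$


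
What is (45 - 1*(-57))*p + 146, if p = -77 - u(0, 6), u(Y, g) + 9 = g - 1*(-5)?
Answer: -7912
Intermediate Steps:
u(Y, g) = -4 + g (u(Y, g) = -9 + (g - 1*(-5)) = -9 + (g + 5) = -9 + (5 + g) = -4 + g)
p = -79 (p = -77 - (-4 + 6) = -77 - 1*2 = -77 - 2 = -79)
(45 - 1*(-57))*p + 146 = (45 - 1*(-57))*(-79) + 146 = (45 + 57)*(-79) + 146 = 102*(-79) + 146 = -8058 + 146 = -7912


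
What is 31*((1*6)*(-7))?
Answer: -1302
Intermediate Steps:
31*((1*6)*(-7)) = 31*(6*(-7)) = 31*(-42) = -1302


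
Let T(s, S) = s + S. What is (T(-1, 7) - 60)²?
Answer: 2916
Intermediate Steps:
T(s, S) = S + s
(T(-1, 7) - 60)² = ((7 - 1) - 60)² = (6 - 60)² = (-54)² = 2916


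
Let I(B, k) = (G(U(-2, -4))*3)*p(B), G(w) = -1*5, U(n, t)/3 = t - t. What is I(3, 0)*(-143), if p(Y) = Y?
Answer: 6435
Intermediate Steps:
U(n, t) = 0 (U(n, t) = 3*(t - t) = 3*0 = 0)
G(w) = -5
I(B, k) = -15*B (I(B, k) = (-5*3)*B = -15*B)
I(3, 0)*(-143) = -15*3*(-143) = -45*(-143) = 6435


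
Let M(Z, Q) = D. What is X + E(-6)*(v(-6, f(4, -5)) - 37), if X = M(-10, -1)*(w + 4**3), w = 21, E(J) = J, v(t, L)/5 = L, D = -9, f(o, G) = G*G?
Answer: -1293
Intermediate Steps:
f(o, G) = G**2
M(Z, Q) = -9
v(t, L) = 5*L
X = -765 (X = -9*(21 + 4**3) = -9*(21 + 64) = -9*85 = -765)
X + E(-6)*(v(-6, f(4, -5)) - 37) = -765 - 6*(5*(-5)**2 - 37) = -765 - 6*(5*25 - 37) = -765 - 6*(125 - 37) = -765 - 6*88 = -765 - 528 = -1293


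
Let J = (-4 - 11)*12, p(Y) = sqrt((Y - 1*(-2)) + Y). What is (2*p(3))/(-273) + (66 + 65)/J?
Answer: -131/180 - 4*sqrt(2)/273 ≈ -0.74850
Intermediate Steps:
p(Y) = sqrt(2 + 2*Y) (p(Y) = sqrt((Y + 2) + Y) = sqrt((2 + Y) + Y) = sqrt(2 + 2*Y))
J = -180 (J = -15*12 = -180)
(2*p(3))/(-273) + (66 + 65)/J = (2*sqrt(2 + 2*3))/(-273) + (66 + 65)/(-180) = (2*sqrt(2 + 6))*(-1/273) + 131*(-1/180) = (2*sqrt(8))*(-1/273) - 131/180 = (2*(2*sqrt(2)))*(-1/273) - 131/180 = (4*sqrt(2))*(-1/273) - 131/180 = -4*sqrt(2)/273 - 131/180 = -131/180 - 4*sqrt(2)/273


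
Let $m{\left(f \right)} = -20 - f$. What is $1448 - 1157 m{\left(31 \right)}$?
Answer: $60455$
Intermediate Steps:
$1448 - 1157 m{\left(31 \right)} = 1448 - 1157 \left(-20 - 31\right) = 1448 - -59007 = 1448 + 59007 = 60455$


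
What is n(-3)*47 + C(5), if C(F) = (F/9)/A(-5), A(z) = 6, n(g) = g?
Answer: -7609/54 ≈ -140.91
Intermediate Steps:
C(F) = F/54 (C(F) = (F/9)/6 = (F*(⅑))*(⅙) = (F/9)*(⅙) = F/54)
n(-3)*47 + C(5) = -3*47 + (1/54)*5 = -141 + 5/54 = -7609/54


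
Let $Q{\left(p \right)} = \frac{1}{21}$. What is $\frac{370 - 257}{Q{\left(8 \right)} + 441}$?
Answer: $\frac{2373}{9262} \approx 0.25621$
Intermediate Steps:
$Q{\left(p \right)} = \frac{1}{21}$
$\frac{370 - 257}{Q{\left(8 \right)} + 441} = \frac{370 - 257}{\frac{1}{21} + 441} = \frac{113}{\frac{9262}{21}} = 113 \cdot \frac{21}{9262} = \frac{2373}{9262}$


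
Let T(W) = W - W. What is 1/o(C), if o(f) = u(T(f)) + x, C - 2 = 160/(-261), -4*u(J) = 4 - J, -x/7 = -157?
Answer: 1/1098 ≈ 0.00091075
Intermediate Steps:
T(W) = 0
x = 1099 (x = -7*(-157) = 1099)
u(J) = -1 + J/4 (u(J) = -(4 - J)/4 = -1 + J/4)
C = 362/261 (C = 2 + 160/(-261) = 2 + 160*(-1/261) = 2 - 160/261 = 362/261 ≈ 1.3870)
o(f) = 1098 (o(f) = (-1 + (¼)*0) + 1099 = (-1 + 0) + 1099 = -1 + 1099 = 1098)
1/o(C) = 1/1098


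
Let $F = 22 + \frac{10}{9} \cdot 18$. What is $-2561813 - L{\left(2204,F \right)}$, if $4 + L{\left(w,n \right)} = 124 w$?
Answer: $-2835105$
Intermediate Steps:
$F = 42$ ($F = 22 + 10 \cdot \frac{1}{9} \cdot 18 = 22 + \frac{10}{9} \cdot 18 = 22 + 20 = 42$)
$L{\left(w,n \right)} = -4 + 124 w$
$-2561813 - L{\left(2204,F \right)} = -2561813 - \left(-4 + 124 \cdot 2204\right) = -2561813 - \left(-4 + 273296\right) = -2561813 - 273292 = -2835105$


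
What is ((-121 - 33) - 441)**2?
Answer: 354025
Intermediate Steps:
((-121 - 33) - 441)**2 = (-154 - 441)**2 = (-595)**2 = 354025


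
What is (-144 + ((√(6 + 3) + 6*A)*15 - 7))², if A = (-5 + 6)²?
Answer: 256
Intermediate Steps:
A = 1 (A = 1² = 1)
(-144 + ((√(6 + 3) + 6*A)*15 - 7))² = (-144 + ((√(6 + 3) + 6*1)*15 - 7))² = (-144 + ((√9 + 6)*15 - 7))² = (-144 + ((3 + 6)*15 - 7))² = (-144 + (9*15 - 7))² = (-144 + (135 - 7))² = (-144 + 128)² = (-16)² = 256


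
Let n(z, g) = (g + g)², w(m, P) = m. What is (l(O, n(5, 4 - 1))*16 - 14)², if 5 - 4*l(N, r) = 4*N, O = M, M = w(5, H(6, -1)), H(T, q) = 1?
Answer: 5476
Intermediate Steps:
n(z, g) = 4*g² (n(z, g) = (2*g)² = 4*g²)
M = 5
O = 5
l(N, r) = 5/4 - N
(l(O, n(5, 4 - 1))*16 - 14)² = ((5/4 - 1*5)*16 - 14)² = ((5/4 - 5)*16 - 14)² = (-15/4*16 - 14)² = (-60 - 14)² = (-74)² = 5476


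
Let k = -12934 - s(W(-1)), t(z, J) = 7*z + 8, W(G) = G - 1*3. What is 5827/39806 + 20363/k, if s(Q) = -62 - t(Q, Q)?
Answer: -367723947/256589476 ≈ -1.4331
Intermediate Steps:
W(G) = -3 + G (W(G) = G - 3 = -3 + G)
t(z, J) = 8 + 7*z
s(Q) = -70 - 7*Q (s(Q) = -62 - (8 + 7*Q) = -62 + (-8 - 7*Q) = -70 - 7*Q)
k = -12892 (k = -12934 - (-70 - 7*(-3 - 1)) = -12934 - (-70 - 7*(-4)) = -12934 - (-70 + 28) = -12934 - 1*(-42) = -12934 + 42 = -12892)
5827/39806 + 20363/k = 5827/39806 + 20363/(-12892) = 5827*(1/39806) + 20363*(-1/12892) = 5827/39806 - 20363/12892 = -367723947/256589476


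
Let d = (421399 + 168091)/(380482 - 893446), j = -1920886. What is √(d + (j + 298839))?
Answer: I*√11855913319564702/85494 ≈ 1273.6*I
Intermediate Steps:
d = -294745/256482 (d = 589490/(-512964) = 589490*(-1/512964) = -294745/256482 ≈ -1.1492)
√(d + (j + 298839)) = √(-294745/256482 + (-1920886 + 298839)) = √(-294745/256482 - 1622047) = √(-416026153399/256482) = I*√11855913319564702/85494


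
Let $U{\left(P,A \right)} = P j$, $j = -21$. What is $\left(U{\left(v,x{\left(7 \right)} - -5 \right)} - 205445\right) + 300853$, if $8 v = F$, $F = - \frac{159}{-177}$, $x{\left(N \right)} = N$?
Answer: $\frac{45031463}{472} \approx 95406.0$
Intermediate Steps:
$F = \frac{53}{59}$ ($F = \left(-159\right) \left(- \frac{1}{177}\right) = \frac{53}{59} \approx 0.8983$)
$v = \frac{53}{472}$ ($v = \frac{1}{8} \cdot \frac{53}{59} = \frac{53}{472} \approx 0.11229$)
$U{\left(P,A \right)} = - 21 P$ ($U{\left(P,A \right)} = P \left(-21\right) = - 21 P$)
$\left(U{\left(v,x{\left(7 \right)} - -5 \right)} - 205445\right) + 300853 = \left(\left(-21\right) \frac{53}{472} - 205445\right) + 300853 = \left(- \frac{1113}{472} - 205445\right) + 300853 = - \frac{96971153}{472} + 300853 = \frac{45031463}{472}$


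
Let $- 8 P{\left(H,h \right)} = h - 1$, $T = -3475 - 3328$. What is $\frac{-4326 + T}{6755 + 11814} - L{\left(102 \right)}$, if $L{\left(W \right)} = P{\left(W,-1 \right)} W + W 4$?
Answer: $- \frac{520051}{1198} \approx -434.1$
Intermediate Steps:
$T = -6803$ ($T = -3475 - 3328 = -6803$)
$P{\left(H,h \right)} = \frac{1}{8} - \frac{h}{8}$ ($P{\left(H,h \right)} = - \frac{h - 1}{8} = - \frac{-1 + h}{8} = \frac{1}{8} - \frac{h}{8}$)
$L{\left(W \right)} = \frac{17 W}{4}$ ($L{\left(W \right)} = \left(\frac{1}{8} - - \frac{1}{8}\right) W + W 4 = \left(\frac{1}{8} + \frac{1}{8}\right) W + 4 W = \frac{W}{4} + 4 W = \frac{17 W}{4}$)
$\frac{-4326 + T}{6755 + 11814} - L{\left(102 \right)} = \frac{-4326 - 6803}{6755 + 11814} - \frac{17}{4} \cdot 102 = - \frac{11129}{18569} - \frac{867}{2} = \left(-11129\right) \frac{1}{18569} - \frac{867}{2} = - \frac{359}{599} - \frac{867}{2} = - \frac{520051}{1198}$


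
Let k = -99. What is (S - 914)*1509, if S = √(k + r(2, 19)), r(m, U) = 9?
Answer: -1379226 + 4527*I*√10 ≈ -1.3792e+6 + 14316.0*I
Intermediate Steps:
S = 3*I*√10 (S = √(-99 + 9) = √(-90) = 3*I*√10 ≈ 9.4868*I)
(S - 914)*1509 = (3*I*√10 - 914)*1509 = (-914 + 3*I*√10)*1509 = -1379226 + 4527*I*√10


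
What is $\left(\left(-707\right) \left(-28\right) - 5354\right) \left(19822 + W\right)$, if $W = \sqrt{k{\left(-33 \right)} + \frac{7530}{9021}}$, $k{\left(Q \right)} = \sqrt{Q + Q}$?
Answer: $286269324 + \frac{14442 \sqrt{7547570 + 9042049 i \sqrt{66}}}{3007} \approx 2.863 \cdot 10^{8} + 27652.0 i$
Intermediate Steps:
$k{\left(Q \right)} = \sqrt{2} \sqrt{Q}$ ($k{\left(Q \right)} = \sqrt{2 Q} = \sqrt{2} \sqrt{Q}$)
$W = \sqrt{\frac{2510}{3007} + i \sqrt{66}}$ ($W = \sqrt{\sqrt{2} \sqrt{-33} + \frac{7530}{9021}} = \sqrt{\sqrt{2} i \sqrt{33} + 7530 \cdot \frac{1}{9021}} = \sqrt{i \sqrt{66} + \frac{2510}{3007}} = \sqrt{\frac{2510}{3007} + i \sqrt{66}} \approx 2.1215 + 1.9147 i$)
$\left(\left(-707\right) \left(-28\right) - 5354\right) \left(19822 + W\right) = \left(\left(-707\right) \left(-28\right) - 5354\right) \left(19822 + \frac{\sqrt{7547570 + 9042049 i \sqrt{66}}}{3007}\right) = \left(19796 - 5354\right) \left(19822 + \frac{\sqrt{7547570 + 9042049 i \sqrt{66}}}{3007}\right) = 14442 \left(19822 + \frac{\sqrt{7547570 + 9042049 i \sqrt{66}}}{3007}\right) = 286269324 + \frac{14442 \sqrt{7547570 + 9042049 i \sqrt{66}}}{3007}$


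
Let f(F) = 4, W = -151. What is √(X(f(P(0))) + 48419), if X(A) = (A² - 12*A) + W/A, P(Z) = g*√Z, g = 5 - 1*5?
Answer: √193397/2 ≈ 219.88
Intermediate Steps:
g = 0 (g = 5 - 5 = 0)
P(Z) = 0 (P(Z) = 0*√Z = 0)
X(A) = A² - 151/A - 12*A (X(A) = (A² - 12*A) - 151/A = A² - 151/A - 12*A)
√(X(f(P(0))) + 48419) = √((-151 + 4²*(-12 + 4))/4 + 48419) = √((-151 + 16*(-8))/4 + 48419) = √((-151 - 128)/4 + 48419) = √((¼)*(-279) + 48419) = √(-279/4 + 48419) = √(193397/4) = √193397/2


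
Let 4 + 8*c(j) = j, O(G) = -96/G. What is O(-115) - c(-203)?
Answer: 24573/920 ≈ 26.710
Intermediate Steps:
c(j) = -½ + j/8
O(-115) - c(-203) = -96/(-115) - (-½ + (⅛)*(-203)) = -96*(-1/115) - (-½ - 203/8) = 96/115 - 1*(-207/8) = 96/115 + 207/8 = 24573/920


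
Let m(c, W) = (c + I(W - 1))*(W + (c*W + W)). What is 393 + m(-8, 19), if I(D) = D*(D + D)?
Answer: -72567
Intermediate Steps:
I(D) = 2*D**2 (I(D) = D*(2*D) = 2*D**2)
m(c, W) = (c + 2*(-1 + W)**2)*(2*W + W*c) (m(c, W) = (c + 2*(W - 1)**2)*(W + (c*W + W)) = (c + 2*(-1 + W)**2)*(W + (W*c + W)) = (c + 2*(-1 + W)**2)*(W + (W + W*c)) = (c + 2*(-1 + W)**2)*(2*W + W*c))
393 + m(-8, 19) = 393 + 19*((-8)**2 + 2*(-8) + 4*(-1 + 19)**2 + 2*(-8)*(-1 + 19)**2) = 393 + 19*(64 - 16 + 4*18**2 + 2*(-8)*18**2) = 393 + 19*(64 - 16 + 4*324 + 2*(-8)*324) = 393 + 19*(64 - 16 + 1296 - 5184) = 393 + 19*(-3840) = 393 - 72960 = -72567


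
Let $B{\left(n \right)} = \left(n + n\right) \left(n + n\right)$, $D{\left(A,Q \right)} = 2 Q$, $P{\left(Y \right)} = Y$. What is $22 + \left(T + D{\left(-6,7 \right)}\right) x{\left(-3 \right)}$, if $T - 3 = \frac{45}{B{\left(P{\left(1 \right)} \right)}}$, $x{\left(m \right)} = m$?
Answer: $- \frac{251}{4} \approx -62.75$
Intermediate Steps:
$B{\left(n \right)} = 4 n^{2}$ ($B{\left(n \right)} = 2 n 2 n = 4 n^{2}$)
$T = \frac{57}{4}$ ($T = 3 + \frac{45}{4 \cdot 1^{2}} = 3 + \frac{45}{4 \cdot 1} = 3 + \frac{45}{4} = \frac{57}{4} \approx 14.25$)
$22 + \left(T + D{\left(-6,7 \right)}\right) x{\left(-3 \right)} = 22 + \left(\frac{57}{4} + 2 \cdot 7\right) \left(-3\right) = 22 + \left(\frac{57}{4} + 14\right) \left(-3\right) = 22 + \frac{113}{4} \left(-3\right) = 22 - \frac{339}{4} = - \frac{251}{4}$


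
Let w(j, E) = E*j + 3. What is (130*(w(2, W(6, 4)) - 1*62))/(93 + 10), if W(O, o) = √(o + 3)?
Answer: -7670/103 + 260*√7/103 ≈ -67.787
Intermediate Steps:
W(O, o) = √(3 + o)
w(j, E) = 3 + E*j
(130*(w(2, W(6, 4)) - 1*62))/(93 + 10) = (130*((3 + √(3 + 4)*2) - 1*62))/(93 + 10) = (130*((3 + √7*2) - 62))/103 = (130*((3 + 2*√7) - 62))*(1/103) = (130*(-59 + 2*√7))*(1/103) = (-7670 + 260*√7)*(1/103) = -7670/103 + 260*√7/103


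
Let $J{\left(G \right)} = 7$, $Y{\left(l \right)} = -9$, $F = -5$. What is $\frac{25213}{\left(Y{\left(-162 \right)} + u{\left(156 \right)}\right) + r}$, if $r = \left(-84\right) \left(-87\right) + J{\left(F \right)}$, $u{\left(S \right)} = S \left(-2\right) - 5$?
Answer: $\frac{25213}{6989} \approx 3.6075$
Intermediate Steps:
$u{\left(S \right)} = -5 - 2 S$ ($u{\left(S \right)} = - 2 S - 5 = -5 - 2 S$)
$r = 7315$ ($r = \left(-84\right) \left(-87\right) + 7 = 7308 + 7 = 7315$)
$\frac{25213}{\left(Y{\left(-162 \right)} + u{\left(156 \right)}\right) + r} = \frac{25213}{\left(-9 - 317\right) + 7315} = \frac{25213}{-326 + 7315} = \frac{25213}{6989}$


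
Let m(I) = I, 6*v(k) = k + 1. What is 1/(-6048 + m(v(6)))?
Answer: -6/36281 ≈ -0.00016538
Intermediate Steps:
v(k) = ⅙ + k/6 (v(k) = (k + 1)/6 = (1 + k)/6 = ⅙ + k/6)
1/(-6048 + m(v(6))) = 1/(-6048 + (⅙ + (⅙)*6)) = 1/(-6048 + (⅙ + 1)) = 1/(-6048 + 7/6) = 1/(-36281/6) = -6/36281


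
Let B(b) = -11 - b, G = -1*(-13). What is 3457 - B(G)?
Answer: 3481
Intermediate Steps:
G = 13
3457 - B(G) = 3457 - (-11 - 1*13) = 3457 - (-11 - 13) = 3457 - 1*(-24) = 3457 + 24 = 3481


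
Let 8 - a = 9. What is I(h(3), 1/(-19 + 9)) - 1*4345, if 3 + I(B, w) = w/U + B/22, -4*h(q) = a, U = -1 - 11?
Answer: -2869667/660 ≈ -4348.0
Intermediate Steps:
a = -1 (a = 8 - 1*9 = 8 - 9 = -1)
U = -12
h(q) = ¼ (h(q) = -¼*(-1) = ¼)
I(B, w) = -3 - w/12 + B/22 (I(B, w) = -3 + (w/(-12) + B/22) = -3 + (w*(-1/12) + B*(1/22)) = -3 + (-w/12 + B/22) = -3 - w/12 + B/22)
I(h(3), 1/(-19 + 9)) - 1*4345 = (-3 - 1/(12*(-19 + 9)) + (1/22)*(¼)) - 1*4345 = (-3 - 1/12/(-10) + 1/88) - 4345 = (-3 - 1/12*(-⅒) + 1/88) - 4345 = (-3 + 1/120 + 1/88) - 4345 = -1967/660 - 4345 = -2869667/660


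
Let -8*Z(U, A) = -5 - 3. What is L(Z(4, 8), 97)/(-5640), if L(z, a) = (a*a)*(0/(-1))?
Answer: 0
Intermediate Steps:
Z(U, A) = 1 (Z(U, A) = -(-5 - 3)/8 = -⅛*(-8) = 1)
L(z, a) = 0 (L(z, a) = a²*(0*(-1)) = a²*0 = 0)
L(Z(4, 8), 97)/(-5640) = 0/(-5640) = 0*(-1/5640) = 0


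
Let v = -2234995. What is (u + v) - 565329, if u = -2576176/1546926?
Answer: -2165948290100/773463 ≈ -2.8003e+6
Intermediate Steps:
u = -1288088/773463 (u = -2576176*1/1546926 = -1288088/773463 ≈ -1.6654)
(u + v) - 565329 = (-1288088/773463 - 2234995) - 565329 = -1728687225773/773463 - 565329 = -2165948290100/773463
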